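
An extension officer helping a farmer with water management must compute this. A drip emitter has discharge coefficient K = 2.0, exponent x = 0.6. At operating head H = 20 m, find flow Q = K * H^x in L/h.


Q = K * H^x
  = 2.0 * 20^0.6
  = 2.0 * 6.0342
  = 12.07 L/h


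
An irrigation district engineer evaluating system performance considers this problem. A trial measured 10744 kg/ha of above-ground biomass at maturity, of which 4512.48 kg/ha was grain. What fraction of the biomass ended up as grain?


HI = grain_yield / biomass
   = 4512.48 / 10744
   = 0.42


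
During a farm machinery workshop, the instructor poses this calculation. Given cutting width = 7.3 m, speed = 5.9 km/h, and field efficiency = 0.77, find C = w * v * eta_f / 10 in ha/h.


C = w * v * eta_f / 10
  = 7.3 * 5.9 * 0.77 / 10
  = 33.16 / 10
  = 3.32 ha/h


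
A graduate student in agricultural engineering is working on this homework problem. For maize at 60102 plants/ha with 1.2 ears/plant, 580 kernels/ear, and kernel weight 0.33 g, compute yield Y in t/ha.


Y = density * ears * kernels * kw
  = 60102 * 1.2 * 580 * 0.33 g/ha
  = 13804227.36 g/ha
  = 13804.23 kg/ha = 13.80 t/ha


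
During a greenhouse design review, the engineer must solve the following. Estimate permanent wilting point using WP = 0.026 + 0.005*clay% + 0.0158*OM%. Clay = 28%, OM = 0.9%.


WP = 0.026 + 0.005*28 + 0.0158*0.9
   = 0.026 + 0.1400 + 0.0142
   = 0.1802


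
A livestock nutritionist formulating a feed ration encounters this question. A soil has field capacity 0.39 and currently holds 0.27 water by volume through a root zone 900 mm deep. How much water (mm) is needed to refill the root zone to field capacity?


SMD = (FC - theta) * D
    = (0.39 - 0.27) * 900
    = 0.120 * 900
    = 108 mm


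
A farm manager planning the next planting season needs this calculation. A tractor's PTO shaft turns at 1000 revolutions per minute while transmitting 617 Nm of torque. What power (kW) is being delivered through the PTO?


P = 2*pi*n*T / 60000
  = 2*pi * 1000 * 617 / 60000
  = 3876725.33 / 60000
  = 64.61 kW


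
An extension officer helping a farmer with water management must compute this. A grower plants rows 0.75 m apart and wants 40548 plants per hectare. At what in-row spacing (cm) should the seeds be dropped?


spacing = 10000 / (row_sp * density)
        = 10000 / (0.75 * 40548)
        = 10000 / 30411
        = 0.32883 m = 32.88 cm


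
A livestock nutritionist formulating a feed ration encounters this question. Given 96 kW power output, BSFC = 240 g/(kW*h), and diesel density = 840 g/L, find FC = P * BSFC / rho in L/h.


FC = P * BSFC / rho_fuel
   = 96 * 240 / 840
   = 23040 / 840
   = 27.43 L/h


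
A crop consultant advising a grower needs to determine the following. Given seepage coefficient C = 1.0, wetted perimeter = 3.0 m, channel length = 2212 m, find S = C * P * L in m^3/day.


S = C * P * L
  = 1.0 * 3.0 * 2212
  = 6636 m^3/day


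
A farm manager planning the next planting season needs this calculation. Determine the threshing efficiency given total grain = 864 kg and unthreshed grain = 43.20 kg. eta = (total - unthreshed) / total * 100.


eta = (total - unthreshed) / total * 100
    = (864 - 43.20) / 864 * 100
    = 820.80 / 864 * 100
    = 95%


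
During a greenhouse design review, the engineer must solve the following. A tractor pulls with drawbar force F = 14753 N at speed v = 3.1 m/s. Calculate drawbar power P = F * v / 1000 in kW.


P = F * v / 1000
  = 14753 * 3.1 / 1000
  = 45734.30 / 1000
  = 45.73 kW


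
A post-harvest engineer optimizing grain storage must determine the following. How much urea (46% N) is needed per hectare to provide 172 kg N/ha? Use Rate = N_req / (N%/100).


Rate = N_required / (N_content / 100)
     = 172 / (46 / 100)
     = 172 / 0.46
     = 373.91 kg/ha


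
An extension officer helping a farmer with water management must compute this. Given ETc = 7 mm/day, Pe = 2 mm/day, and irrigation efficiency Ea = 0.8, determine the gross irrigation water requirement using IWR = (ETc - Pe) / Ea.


IWR = (ETc - Pe) / Ea
    = (7 - 2) / 0.8
    = 5 / 0.8
    = 6.25 mm/day


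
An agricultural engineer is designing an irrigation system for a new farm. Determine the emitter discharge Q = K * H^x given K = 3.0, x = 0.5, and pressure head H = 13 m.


Q = K * H^x
  = 3.0 * 13^0.5
  = 3.0 * 3.6056
  = 10.82 L/h


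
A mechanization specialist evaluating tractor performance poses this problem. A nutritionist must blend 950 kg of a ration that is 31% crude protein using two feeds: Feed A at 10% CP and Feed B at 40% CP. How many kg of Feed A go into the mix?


parts_A = CP_b - target = 40 - 31 = 9
parts_B = target - CP_a = 31 - 10 = 21
total_parts = 9 + 21 = 30
Feed A = 950 * 9 / 30 = 285 kg
Feed B = 950 * 21 / 30 = 665 kg

285 kg


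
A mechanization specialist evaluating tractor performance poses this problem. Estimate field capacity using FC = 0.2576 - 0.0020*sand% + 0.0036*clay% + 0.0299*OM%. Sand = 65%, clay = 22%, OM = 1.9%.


FC = 0.2576 - 0.0020*65 + 0.0036*22 + 0.0299*1.9
   = 0.2576 - 0.1300 + 0.0792 + 0.0568
   = 0.2636


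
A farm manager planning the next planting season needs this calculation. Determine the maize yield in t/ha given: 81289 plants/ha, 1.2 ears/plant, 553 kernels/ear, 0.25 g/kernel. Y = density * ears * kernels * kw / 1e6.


Y = density * ears * kernels * kw
  = 81289 * 1.2 * 553 * 0.25 g/ha
  = 13485845.10 g/ha
  = 13485.85 kg/ha = 13.49 t/ha


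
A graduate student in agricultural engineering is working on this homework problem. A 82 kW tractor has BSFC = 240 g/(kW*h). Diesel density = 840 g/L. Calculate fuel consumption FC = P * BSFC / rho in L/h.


FC = P * BSFC / rho_fuel
   = 82 * 240 / 840
   = 19680 / 840
   = 23.43 L/h


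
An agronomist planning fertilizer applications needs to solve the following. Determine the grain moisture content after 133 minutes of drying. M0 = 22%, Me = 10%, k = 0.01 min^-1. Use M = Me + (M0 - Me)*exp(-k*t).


M = Me + (M0 - Me) * e^(-k*t)
  = 10 + (22 - 10) * e^(-0.01*133)
  = 10 + 12 * e^(-1.330)
  = 10 + 12 * 0.26448
  = 10 + 3.1737
  = 13.17%


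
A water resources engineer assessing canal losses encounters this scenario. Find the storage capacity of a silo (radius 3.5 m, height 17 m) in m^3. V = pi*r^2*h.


V = pi * r^2 * h
  = pi * 3.5^2 * 17
  = pi * 12.25 * 17
  = 654.24 m^3


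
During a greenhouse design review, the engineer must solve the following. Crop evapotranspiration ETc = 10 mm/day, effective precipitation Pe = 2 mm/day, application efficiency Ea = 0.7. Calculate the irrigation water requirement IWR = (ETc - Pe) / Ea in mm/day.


IWR = (ETc - Pe) / Ea
    = (10 - 2) / 0.7
    = 8 / 0.7
    = 11.43 mm/day


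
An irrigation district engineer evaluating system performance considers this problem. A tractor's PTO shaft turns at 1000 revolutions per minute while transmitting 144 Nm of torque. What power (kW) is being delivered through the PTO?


P = 2*pi*n*T / 60000
  = 2*pi * 1000 * 144 / 60000
  = 904778.68 / 60000
  = 15.08 kW


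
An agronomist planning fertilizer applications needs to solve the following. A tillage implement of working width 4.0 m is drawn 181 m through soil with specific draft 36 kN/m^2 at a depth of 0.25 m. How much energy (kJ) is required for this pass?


E = k * d * w * L
  = 36 * 0.25 * 4.0 * 181
  = 6516 kJ


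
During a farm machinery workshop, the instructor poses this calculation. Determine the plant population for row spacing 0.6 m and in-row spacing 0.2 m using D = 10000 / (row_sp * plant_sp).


D = 10000 / (row_sp * plant_sp)
  = 10000 / (0.6 * 0.2)
  = 10000 / 0.1200
  = 83333.33 plants/ha


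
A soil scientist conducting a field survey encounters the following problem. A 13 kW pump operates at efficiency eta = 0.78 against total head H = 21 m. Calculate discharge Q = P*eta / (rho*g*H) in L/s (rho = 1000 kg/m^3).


Q = (P * 1000 * eta) / (rho * g * H)
  = (13 * 1000 * 0.78) / (1000 * 9.81 * 21)
  = 10140 / 206010
  = 0.04922 m^3/s = 49.22 L/s


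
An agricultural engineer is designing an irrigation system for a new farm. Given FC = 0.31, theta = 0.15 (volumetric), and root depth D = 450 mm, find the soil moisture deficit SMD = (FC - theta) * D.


SMD = (FC - theta) * D
    = (0.31 - 0.15) * 450
    = 0.160 * 450
    = 72 mm


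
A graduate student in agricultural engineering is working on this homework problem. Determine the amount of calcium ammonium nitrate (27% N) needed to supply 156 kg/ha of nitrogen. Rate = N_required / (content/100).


Rate = N_required / (N_content / 100)
     = 156 / (27 / 100)
     = 156 / 0.27
     = 577.78 kg/ha


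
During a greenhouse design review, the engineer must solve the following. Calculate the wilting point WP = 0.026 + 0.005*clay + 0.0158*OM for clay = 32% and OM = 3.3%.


WP = 0.026 + 0.005*32 + 0.0158*3.3
   = 0.026 + 0.1600 + 0.0521
   = 0.2381


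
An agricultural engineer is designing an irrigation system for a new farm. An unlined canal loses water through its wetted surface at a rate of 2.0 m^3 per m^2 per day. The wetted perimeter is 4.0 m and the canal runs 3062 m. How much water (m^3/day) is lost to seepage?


S = C * P * L
  = 2.0 * 4.0 * 3062
  = 24496 m^3/day


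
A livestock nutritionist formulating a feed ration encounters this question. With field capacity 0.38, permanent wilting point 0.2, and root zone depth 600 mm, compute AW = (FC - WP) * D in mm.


AW = (FC - WP) * D
   = (0.38 - 0.2) * 600
   = 0.18 * 600
   = 108 mm


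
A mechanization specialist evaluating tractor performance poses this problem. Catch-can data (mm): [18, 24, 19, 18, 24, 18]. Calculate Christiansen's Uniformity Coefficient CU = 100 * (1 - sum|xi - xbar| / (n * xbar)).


xbar = 121 / 6 = 20.167
sum|xi - xbar| = 15.333
CU = 100 * (1 - 15.333 / (6 * 20.167))
   = 100 * (1 - 0.1267)
   = 87.33%


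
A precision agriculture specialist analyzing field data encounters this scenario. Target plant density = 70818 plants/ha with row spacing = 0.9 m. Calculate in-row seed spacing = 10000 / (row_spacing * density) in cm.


spacing = 10000 / (row_sp * density)
        = 10000 / (0.9 * 70818)
        = 10000 / 63736.20
        = 0.15690 m = 15.69 cm


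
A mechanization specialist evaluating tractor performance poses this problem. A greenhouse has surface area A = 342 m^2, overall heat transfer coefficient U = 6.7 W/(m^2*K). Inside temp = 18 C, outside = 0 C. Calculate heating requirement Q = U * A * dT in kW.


dT = 18 - (0) = 18 K
Q = U * A * dT
  = 6.7 * 342 * 18
  = 41245.20 W = 41.25 kW


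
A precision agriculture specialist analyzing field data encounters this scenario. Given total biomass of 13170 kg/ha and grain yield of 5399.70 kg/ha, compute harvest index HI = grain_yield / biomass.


HI = grain_yield / biomass
   = 5399.70 / 13170
   = 0.41


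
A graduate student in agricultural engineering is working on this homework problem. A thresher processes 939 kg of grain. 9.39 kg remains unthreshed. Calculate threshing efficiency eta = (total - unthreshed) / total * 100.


eta = (total - unthreshed) / total * 100
    = (939 - 9.39) / 939 * 100
    = 929.61 / 939 * 100
    = 99%


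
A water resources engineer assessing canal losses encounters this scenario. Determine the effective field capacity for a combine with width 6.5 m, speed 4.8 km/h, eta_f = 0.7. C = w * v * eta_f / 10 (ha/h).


C = w * v * eta_f / 10
  = 6.5 * 4.8 * 0.7 / 10
  = 21.84 / 10
  = 2.18 ha/h


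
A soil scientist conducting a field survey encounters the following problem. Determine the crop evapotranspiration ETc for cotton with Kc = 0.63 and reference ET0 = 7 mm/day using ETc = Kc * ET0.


ETc = Kc * ET0
    = 0.63 * 7
    = 4.41 mm/day


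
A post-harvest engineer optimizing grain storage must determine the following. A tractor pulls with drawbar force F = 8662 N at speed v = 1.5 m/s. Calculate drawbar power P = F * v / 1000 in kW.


P = F * v / 1000
  = 8662 * 1.5 / 1000
  = 12993 / 1000
  = 12.99 kW


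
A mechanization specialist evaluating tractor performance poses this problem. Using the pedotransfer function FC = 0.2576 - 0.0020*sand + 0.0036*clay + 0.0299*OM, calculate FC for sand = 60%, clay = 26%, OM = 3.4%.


FC = 0.2576 - 0.0020*60 + 0.0036*26 + 0.0299*3.4
   = 0.2576 - 0.1200 + 0.0936 + 0.1017
   = 0.3329


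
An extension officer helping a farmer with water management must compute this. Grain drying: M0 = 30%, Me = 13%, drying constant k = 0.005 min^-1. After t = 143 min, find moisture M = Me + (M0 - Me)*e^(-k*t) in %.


M = Me + (M0 - Me) * e^(-k*t)
  = 13 + (30 - 13) * e^(-0.005*143)
  = 13 + 17 * e^(-0.715)
  = 13 + 17 * 0.48919
  = 13 + 8.3163
  = 21.32%


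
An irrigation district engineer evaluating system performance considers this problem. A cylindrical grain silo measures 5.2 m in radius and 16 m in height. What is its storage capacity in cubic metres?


V = pi * r^2 * h
  = pi * 5.2^2 * 16
  = pi * 27.04 * 16
  = 1359.18 m^3


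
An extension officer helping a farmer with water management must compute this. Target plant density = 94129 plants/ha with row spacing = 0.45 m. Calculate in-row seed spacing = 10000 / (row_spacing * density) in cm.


spacing = 10000 / (row_sp * density)
        = 10000 / (0.45 * 94129)
        = 10000 / 42358.05
        = 0.23608 m = 23.61 cm


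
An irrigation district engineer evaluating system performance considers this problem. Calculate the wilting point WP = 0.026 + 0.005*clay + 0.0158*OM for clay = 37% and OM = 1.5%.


WP = 0.026 + 0.005*37 + 0.0158*1.5
   = 0.026 + 0.1850 + 0.0237
   = 0.2347


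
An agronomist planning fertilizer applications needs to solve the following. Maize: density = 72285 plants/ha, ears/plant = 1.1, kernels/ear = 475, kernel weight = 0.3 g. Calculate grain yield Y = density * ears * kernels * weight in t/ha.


Y = density * ears * kernels * kw
  = 72285 * 1.1 * 475 * 0.3 g/ha
  = 11330673.75 g/ha
  = 11330.67 kg/ha = 11.33 t/ha


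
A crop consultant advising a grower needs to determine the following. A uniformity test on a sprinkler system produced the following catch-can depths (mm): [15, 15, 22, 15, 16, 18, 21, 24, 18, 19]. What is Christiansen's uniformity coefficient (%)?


xbar = 183 / 10 = 18.300
sum|xi - xbar| = 25.600
CU = 100 * (1 - 25.600 / (10 * 18.300))
   = 100 * (1 - 0.1399)
   = 86.01%


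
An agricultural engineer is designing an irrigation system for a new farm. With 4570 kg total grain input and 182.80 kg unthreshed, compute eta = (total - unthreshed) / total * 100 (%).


eta = (total - unthreshed) / total * 100
    = (4570 - 182.80) / 4570 * 100
    = 4387.20 / 4570 * 100
    = 96%


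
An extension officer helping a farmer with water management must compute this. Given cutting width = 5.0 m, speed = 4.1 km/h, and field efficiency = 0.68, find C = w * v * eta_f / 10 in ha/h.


C = w * v * eta_f / 10
  = 5.0 * 4.1 * 0.68 / 10
  = 13.94 / 10
  = 1.39 ha/h


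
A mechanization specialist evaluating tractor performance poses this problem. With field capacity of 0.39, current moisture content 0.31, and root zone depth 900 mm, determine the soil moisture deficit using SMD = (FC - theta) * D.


SMD = (FC - theta) * D
    = (0.39 - 0.31) * 900
    = 0.080 * 900
    = 72 mm


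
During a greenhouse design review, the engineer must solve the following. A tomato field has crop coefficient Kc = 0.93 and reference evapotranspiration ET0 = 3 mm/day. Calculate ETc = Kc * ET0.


ETc = Kc * ET0
    = 0.93 * 3
    = 2.79 mm/day


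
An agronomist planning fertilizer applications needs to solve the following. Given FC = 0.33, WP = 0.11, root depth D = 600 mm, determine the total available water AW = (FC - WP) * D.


AW = (FC - WP) * D
   = (0.33 - 0.11) * 600
   = 0.22 * 600
   = 132 mm


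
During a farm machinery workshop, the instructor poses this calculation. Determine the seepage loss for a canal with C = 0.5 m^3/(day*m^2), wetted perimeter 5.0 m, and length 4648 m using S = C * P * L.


S = C * P * L
  = 0.5 * 5.0 * 4648
  = 11620 m^3/day


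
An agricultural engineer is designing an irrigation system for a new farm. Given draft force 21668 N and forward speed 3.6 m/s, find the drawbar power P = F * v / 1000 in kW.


P = F * v / 1000
  = 21668 * 3.6 / 1000
  = 78004.80 / 1000
  = 78.00 kW


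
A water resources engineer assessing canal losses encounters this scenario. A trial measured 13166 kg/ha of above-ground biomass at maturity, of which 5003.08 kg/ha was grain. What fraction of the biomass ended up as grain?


HI = grain_yield / biomass
   = 5003.08 / 13166
   = 0.38


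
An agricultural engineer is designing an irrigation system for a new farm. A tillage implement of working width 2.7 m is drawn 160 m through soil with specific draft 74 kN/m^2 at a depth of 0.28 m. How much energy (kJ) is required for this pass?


E = k * d * w * L
  = 74 * 0.28 * 2.7 * 160
  = 8951.04 kJ


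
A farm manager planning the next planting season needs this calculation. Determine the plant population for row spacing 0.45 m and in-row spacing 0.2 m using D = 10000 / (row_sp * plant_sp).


D = 10000 / (row_sp * plant_sp)
  = 10000 / (0.45 * 0.2)
  = 10000 / 0.0900
  = 111111.11 plants/ha


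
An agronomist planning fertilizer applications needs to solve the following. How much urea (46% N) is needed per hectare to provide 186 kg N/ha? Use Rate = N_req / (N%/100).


Rate = N_required / (N_content / 100)
     = 186 / (46 / 100)
     = 186 / 0.46
     = 404.35 kg/ha


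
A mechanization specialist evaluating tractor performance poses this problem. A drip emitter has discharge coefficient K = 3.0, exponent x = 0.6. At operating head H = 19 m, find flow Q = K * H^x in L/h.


Q = K * H^x
  = 3.0 * 19^0.6
  = 3.0 * 5.8513
  = 17.55 L/h


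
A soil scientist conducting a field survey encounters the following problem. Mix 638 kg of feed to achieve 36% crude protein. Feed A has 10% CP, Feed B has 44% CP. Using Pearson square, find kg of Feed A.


parts_A = CP_b - target = 44 - 36 = 8
parts_B = target - CP_a = 36 - 10 = 26
total_parts = 8 + 26 = 34
Feed A = 638 * 8 / 34 = 150.12 kg
Feed B = 638 * 26 / 34 = 487.88 kg

150.12 kg


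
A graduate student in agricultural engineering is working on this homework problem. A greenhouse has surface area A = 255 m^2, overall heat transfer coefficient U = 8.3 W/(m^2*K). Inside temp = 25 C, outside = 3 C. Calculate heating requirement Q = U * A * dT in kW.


dT = 25 - (3) = 22 K
Q = U * A * dT
  = 8.3 * 255 * 22
  = 46563 W = 46.56 kW


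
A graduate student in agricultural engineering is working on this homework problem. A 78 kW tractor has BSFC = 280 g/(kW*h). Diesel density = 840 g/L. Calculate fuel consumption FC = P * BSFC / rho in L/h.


FC = P * BSFC / rho_fuel
   = 78 * 280 / 840
   = 21840 / 840
   = 26 L/h


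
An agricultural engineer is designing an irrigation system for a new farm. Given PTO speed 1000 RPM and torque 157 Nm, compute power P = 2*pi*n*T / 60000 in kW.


P = 2*pi*n*T / 60000
  = 2*pi * 1000 * 157 / 60000
  = 986460.09 / 60000
  = 16.44 kW


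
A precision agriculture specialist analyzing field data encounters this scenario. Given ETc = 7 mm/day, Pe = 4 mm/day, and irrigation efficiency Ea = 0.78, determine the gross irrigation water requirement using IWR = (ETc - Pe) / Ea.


IWR = (ETc - Pe) / Ea
    = (7 - 4) / 0.78
    = 3 / 0.78
    = 3.85 mm/day


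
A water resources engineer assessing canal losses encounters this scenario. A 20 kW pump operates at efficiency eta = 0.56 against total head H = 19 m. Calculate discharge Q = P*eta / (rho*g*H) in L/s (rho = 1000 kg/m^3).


Q = (P * 1000 * eta) / (rho * g * H)
  = (20 * 1000 * 0.56) / (1000 * 9.81 * 19)
  = 11200 / 186390
  = 0.06009 m^3/s = 60.09 L/s


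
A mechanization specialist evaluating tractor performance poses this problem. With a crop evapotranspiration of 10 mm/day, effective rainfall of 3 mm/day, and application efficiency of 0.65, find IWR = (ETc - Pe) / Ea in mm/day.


IWR = (ETc - Pe) / Ea
    = (10 - 3) / 0.65
    = 7 / 0.65
    = 10.77 mm/day


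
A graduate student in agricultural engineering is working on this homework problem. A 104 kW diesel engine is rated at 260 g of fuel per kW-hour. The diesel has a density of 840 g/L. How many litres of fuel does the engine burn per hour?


FC = P * BSFC / rho_fuel
   = 104 * 260 / 840
   = 27040 / 840
   = 32.19 L/h


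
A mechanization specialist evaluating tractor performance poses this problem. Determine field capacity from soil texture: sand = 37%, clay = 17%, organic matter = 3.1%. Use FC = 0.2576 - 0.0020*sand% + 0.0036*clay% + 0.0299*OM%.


FC = 0.2576 - 0.0020*37 + 0.0036*17 + 0.0299*3.1
   = 0.2576 - 0.0740 + 0.0612 + 0.0927
   = 0.3375


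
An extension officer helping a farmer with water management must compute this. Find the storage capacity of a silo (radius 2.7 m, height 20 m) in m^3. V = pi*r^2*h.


V = pi * r^2 * h
  = pi * 2.7^2 * 20
  = pi * 7.29 * 20
  = 458.04 m^3


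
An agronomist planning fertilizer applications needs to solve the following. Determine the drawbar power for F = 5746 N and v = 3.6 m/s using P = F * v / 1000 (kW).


P = F * v / 1000
  = 5746 * 3.6 / 1000
  = 20685.60 / 1000
  = 20.69 kW


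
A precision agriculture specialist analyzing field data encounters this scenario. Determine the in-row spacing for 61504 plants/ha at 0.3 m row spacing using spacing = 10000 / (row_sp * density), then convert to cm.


spacing = 10000 / (row_sp * density)
        = 10000 / (0.3 * 61504)
        = 10000 / 18451.20
        = 0.54197 m = 54.20 cm


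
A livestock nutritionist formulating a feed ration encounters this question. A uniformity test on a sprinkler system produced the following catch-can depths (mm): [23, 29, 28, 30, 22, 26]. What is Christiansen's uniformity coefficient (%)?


xbar = 158 / 6 = 26.333
sum|xi - xbar| = 16
CU = 100 * (1 - 16 / (6 * 26.333))
   = 100 * (1 - 0.1013)
   = 89.87%


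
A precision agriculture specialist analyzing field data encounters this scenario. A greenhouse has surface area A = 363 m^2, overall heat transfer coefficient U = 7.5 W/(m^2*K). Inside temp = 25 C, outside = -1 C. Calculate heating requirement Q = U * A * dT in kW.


dT = 25 - (-1) = 26 K
Q = U * A * dT
  = 7.5 * 363 * 26
  = 70785 W = 70.79 kW


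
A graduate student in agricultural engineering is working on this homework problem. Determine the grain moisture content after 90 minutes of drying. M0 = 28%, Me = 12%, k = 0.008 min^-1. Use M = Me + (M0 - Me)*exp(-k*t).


M = Me + (M0 - Me) * e^(-k*t)
  = 12 + (28 - 12) * e^(-0.008*90)
  = 12 + 16 * e^(-0.720)
  = 12 + 16 * 0.48675
  = 12 + 7.7880
  = 19.79%


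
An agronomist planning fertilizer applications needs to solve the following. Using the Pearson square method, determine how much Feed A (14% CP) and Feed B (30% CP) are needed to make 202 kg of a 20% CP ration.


parts_A = CP_b - target = 30 - 20 = 10
parts_B = target - CP_a = 20 - 14 = 6
total_parts = 10 + 6 = 16
Feed A = 202 * 10 / 16 = 126.25 kg
Feed B = 202 * 6 / 16 = 75.75 kg

126.25 kg


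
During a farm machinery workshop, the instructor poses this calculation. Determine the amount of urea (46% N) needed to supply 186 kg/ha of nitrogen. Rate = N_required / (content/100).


Rate = N_required / (N_content / 100)
     = 186 / (46 / 100)
     = 186 / 0.46
     = 404.35 kg/ha


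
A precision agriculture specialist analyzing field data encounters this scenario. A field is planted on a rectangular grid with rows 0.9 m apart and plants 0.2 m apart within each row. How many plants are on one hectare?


D = 10000 / (row_sp * plant_sp)
  = 10000 / (0.9 * 0.2)
  = 10000 / 0.1800
  = 55555.56 plants/ha


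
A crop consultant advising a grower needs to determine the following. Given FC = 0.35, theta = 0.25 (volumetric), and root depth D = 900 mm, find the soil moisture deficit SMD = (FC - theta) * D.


SMD = (FC - theta) * D
    = (0.35 - 0.25) * 900
    = 0.100 * 900
    = 90 mm


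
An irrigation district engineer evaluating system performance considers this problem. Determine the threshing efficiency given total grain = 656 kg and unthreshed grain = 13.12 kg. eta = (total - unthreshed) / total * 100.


eta = (total - unthreshed) / total * 100
    = (656 - 13.12) / 656 * 100
    = 642.88 / 656 * 100
    = 98%


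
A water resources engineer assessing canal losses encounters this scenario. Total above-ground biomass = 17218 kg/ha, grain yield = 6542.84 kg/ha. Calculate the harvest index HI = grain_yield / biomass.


HI = grain_yield / biomass
   = 6542.84 / 17218
   = 0.38


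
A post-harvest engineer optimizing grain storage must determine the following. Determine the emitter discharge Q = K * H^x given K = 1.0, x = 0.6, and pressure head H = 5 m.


Q = K * H^x
  = 1.0 * 5^0.6
  = 1.0 * 2.6265
  = 2.63 L/h


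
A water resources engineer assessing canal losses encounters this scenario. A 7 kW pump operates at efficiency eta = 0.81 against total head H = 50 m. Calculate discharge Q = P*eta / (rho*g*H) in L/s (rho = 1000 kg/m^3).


Q = (P * 1000 * eta) / (rho * g * H)
  = (7 * 1000 * 0.81) / (1000 * 9.81 * 50)
  = 5670 / 490500
  = 0.01156 m^3/s = 11.56 L/s


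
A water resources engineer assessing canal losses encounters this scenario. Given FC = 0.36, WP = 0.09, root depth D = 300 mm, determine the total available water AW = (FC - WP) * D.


AW = (FC - WP) * D
   = (0.36 - 0.09) * 300
   = 0.27 * 300
   = 81 mm


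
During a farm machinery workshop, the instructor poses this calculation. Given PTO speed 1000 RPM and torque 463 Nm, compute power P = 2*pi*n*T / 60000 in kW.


P = 2*pi*n*T / 60000
  = 2*pi * 1000 * 463 / 60000
  = 2909114.80 / 60000
  = 48.49 kW


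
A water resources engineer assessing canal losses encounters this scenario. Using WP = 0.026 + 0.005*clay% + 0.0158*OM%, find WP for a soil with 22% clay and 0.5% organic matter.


WP = 0.026 + 0.005*22 + 0.0158*0.5
   = 0.026 + 0.1100 + 0.0079
   = 0.1439


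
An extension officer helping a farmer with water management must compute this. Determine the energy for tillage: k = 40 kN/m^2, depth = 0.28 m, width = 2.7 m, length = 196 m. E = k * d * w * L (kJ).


E = k * d * w * L
  = 40 * 0.28 * 2.7 * 196
  = 5927.04 kJ


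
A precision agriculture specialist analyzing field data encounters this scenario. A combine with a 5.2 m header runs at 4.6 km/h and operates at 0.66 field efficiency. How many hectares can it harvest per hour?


C = w * v * eta_f / 10
  = 5.2 * 4.6 * 0.66 / 10
  = 15.79 / 10
  = 1.58 ha/h


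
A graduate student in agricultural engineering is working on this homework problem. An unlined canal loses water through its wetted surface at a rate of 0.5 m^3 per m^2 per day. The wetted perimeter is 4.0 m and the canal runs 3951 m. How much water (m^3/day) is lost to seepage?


S = C * P * L
  = 0.5 * 4.0 * 3951
  = 7902 m^3/day


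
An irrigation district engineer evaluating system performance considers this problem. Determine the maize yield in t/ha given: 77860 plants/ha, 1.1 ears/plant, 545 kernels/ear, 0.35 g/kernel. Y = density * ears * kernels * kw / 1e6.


Y = density * ears * kernels * kw
  = 77860 * 1.1 * 545 * 0.35 g/ha
  = 16336974.50 g/ha
  = 16336.97 kg/ha = 16.34 t/ha


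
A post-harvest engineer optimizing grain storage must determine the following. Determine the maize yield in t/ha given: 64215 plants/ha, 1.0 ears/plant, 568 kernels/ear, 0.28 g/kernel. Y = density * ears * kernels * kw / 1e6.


Y = density * ears * kernels * kw
  = 64215 * 1.0 * 568 * 0.28 g/ha
  = 10212753.60 g/ha
  = 10212.75 kg/ha = 10.21 t/ha


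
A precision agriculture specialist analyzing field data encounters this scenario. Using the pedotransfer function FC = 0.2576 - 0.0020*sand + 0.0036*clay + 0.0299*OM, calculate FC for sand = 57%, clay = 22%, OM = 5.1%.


FC = 0.2576 - 0.0020*57 + 0.0036*22 + 0.0299*5.1
   = 0.2576 - 0.1140 + 0.0792 + 0.1525
   = 0.3753


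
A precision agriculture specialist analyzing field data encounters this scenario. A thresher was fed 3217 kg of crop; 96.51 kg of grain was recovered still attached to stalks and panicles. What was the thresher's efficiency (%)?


eta = (total - unthreshed) / total * 100
    = (3217 - 96.51) / 3217 * 100
    = 3120.49 / 3217 * 100
    = 97%


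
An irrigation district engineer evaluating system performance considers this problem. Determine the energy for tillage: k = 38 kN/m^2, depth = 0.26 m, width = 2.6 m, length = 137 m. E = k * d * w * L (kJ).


E = k * d * w * L
  = 38 * 0.26 * 2.6 * 137
  = 3519.26 kJ


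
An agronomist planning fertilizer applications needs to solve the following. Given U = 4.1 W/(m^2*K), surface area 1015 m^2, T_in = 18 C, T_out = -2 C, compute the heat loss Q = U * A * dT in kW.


dT = 18 - (-2) = 20 K
Q = U * A * dT
  = 4.1 * 1015 * 20
  = 83230 W = 83.23 kW


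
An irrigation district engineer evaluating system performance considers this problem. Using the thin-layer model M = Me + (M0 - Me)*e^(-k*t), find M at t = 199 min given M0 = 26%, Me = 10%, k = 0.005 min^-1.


M = Me + (M0 - Me) * e^(-k*t)
  = 10 + (26 - 10) * e^(-0.005*199)
  = 10 + 16 * e^(-0.995)
  = 10 + 16 * 0.36972
  = 10 + 5.9156
  = 15.92%


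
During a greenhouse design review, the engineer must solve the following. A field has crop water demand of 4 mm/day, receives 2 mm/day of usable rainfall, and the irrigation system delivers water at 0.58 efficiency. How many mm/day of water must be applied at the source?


IWR = (ETc - Pe) / Ea
    = (4 - 2) / 0.58
    = 2 / 0.58
    = 3.45 mm/day


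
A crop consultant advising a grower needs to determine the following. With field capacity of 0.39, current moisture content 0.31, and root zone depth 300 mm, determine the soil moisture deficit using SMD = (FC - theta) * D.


SMD = (FC - theta) * D
    = (0.39 - 0.31) * 300
    = 0.080 * 300
    = 24 mm


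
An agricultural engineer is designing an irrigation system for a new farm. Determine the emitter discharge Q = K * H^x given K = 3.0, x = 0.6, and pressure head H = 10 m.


Q = K * H^x
  = 3.0 * 10^0.6
  = 3.0 * 3.9811
  = 11.94 L/h


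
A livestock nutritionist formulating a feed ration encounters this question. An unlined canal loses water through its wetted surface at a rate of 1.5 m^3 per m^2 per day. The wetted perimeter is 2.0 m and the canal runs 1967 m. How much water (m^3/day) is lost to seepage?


S = C * P * L
  = 1.5 * 2.0 * 1967
  = 5901 m^3/day


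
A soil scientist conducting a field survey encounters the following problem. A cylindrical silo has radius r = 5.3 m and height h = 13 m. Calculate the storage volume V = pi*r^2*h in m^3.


V = pi * r^2 * h
  = pi * 5.3^2 * 13
  = pi * 28.09 * 13
  = 1147.22 m^3


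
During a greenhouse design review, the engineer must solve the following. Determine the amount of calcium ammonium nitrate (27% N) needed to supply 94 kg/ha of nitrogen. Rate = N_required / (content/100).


Rate = N_required / (N_content / 100)
     = 94 / (27 / 100)
     = 94 / 0.27
     = 348.15 kg/ha


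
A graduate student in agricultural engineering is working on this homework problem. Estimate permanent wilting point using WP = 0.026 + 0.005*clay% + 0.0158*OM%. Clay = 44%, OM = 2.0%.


WP = 0.026 + 0.005*44 + 0.0158*2.0
   = 0.026 + 0.2200 + 0.0316
   = 0.2776


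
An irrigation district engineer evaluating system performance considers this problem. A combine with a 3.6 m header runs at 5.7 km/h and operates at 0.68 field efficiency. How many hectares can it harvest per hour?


C = w * v * eta_f / 10
  = 3.6 * 5.7 * 0.68 / 10
  = 13.95 / 10
  = 1.40 ha/h


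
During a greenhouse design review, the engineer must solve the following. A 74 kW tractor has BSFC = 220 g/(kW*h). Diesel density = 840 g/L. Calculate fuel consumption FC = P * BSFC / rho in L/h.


FC = P * BSFC / rho_fuel
   = 74 * 220 / 840
   = 16280 / 840
   = 19.38 L/h


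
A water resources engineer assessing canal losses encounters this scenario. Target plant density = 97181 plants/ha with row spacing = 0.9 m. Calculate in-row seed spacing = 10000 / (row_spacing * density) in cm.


spacing = 10000 / (row_sp * density)
        = 10000 / (0.9 * 97181)
        = 10000 / 87462.90
        = 0.11433 m = 11.43 cm


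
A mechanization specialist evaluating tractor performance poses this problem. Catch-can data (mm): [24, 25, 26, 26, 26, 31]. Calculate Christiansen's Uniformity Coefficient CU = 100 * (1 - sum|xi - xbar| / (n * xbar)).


xbar = 158 / 6 = 26.333
sum|xi - xbar| = 9.333
CU = 100 * (1 - 9.333 / (6 * 26.333))
   = 100 * (1 - 0.0591)
   = 94.09%


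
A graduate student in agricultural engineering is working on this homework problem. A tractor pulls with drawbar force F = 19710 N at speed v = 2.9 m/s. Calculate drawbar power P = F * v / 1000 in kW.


P = F * v / 1000
  = 19710 * 2.9 / 1000
  = 57159 / 1000
  = 57.16 kW


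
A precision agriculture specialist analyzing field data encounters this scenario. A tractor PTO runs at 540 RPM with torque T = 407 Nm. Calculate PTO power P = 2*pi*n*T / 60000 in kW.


P = 2*pi*n*T / 60000
  = 2*pi * 540 * 407 / 60000
  = 1380918.47 / 60000
  = 23.02 kW


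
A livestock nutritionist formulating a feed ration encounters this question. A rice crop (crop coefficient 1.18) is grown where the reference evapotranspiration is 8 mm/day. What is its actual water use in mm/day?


ETc = Kc * ET0
    = 1.18 * 8
    = 9.44 mm/day


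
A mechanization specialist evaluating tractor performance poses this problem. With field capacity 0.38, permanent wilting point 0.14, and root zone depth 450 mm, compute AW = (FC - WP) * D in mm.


AW = (FC - WP) * D
   = (0.38 - 0.14) * 450
   = 0.24 * 450
   = 108 mm


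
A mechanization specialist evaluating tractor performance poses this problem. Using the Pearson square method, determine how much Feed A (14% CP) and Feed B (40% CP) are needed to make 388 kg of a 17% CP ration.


parts_A = CP_b - target = 40 - 17 = 23
parts_B = target - CP_a = 17 - 14 = 3
total_parts = 23 + 3 = 26
Feed A = 388 * 23 / 26 = 343.23 kg
Feed B = 388 * 3 / 26 = 44.77 kg

343.23 kg


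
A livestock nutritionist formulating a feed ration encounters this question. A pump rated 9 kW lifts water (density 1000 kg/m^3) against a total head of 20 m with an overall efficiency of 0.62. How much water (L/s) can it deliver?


Q = (P * 1000 * eta) / (rho * g * H)
  = (9 * 1000 * 0.62) / (1000 * 9.81 * 20)
  = 5580 / 196200
  = 0.02844 m^3/s = 28.44 L/s


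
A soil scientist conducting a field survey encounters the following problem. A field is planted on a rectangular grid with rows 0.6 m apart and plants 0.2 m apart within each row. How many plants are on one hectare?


D = 10000 / (row_sp * plant_sp)
  = 10000 / (0.6 * 0.2)
  = 10000 / 0.1200
  = 83333.33 plants/ha


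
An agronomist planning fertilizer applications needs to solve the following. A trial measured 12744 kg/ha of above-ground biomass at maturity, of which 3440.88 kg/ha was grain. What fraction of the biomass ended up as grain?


HI = grain_yield / biomass
   = 3440.88 / 12744
   = 0.27


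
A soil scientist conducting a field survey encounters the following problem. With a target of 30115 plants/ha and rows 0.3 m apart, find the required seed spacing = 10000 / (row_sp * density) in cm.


spacing = 10000 / (row_sp * density)
        = 10000 / (0.3 * 30115)
        = 10000 / 9034.50
        = 1.10687 m = 110.69 cm


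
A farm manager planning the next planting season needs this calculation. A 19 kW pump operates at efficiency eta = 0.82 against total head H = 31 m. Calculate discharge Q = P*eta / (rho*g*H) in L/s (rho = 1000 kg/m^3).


Q = (P * 1000 * eta) / (rho * g * H)
  = (19 * 1000 * 0.82) / (1000 * 9.81 * 31)
  = 15580 / 304110
  = 0.05123 m^3/s = 51.23 L/s


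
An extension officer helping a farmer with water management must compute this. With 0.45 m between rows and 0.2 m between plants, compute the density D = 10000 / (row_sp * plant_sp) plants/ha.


D = 10000 / (row_sp * plant_sp)
  = 10000 / (0.45 * 0.2)
  = 10000 / 0.0900
  = 111111.11 plants/ha


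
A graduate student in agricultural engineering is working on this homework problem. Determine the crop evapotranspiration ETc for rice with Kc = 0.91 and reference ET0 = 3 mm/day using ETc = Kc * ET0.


ETc = Kc * ET0
    = 0.91 * 3
    = 2.73 mm/day


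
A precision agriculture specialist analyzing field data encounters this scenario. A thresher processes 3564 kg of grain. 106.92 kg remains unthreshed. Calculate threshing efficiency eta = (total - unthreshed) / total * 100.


eta = (total - unthreshed) / total * 100
    = (3564 - 106.92) / 3564 * 100
    = 3457.08 / 3564 * 100
    = 97%


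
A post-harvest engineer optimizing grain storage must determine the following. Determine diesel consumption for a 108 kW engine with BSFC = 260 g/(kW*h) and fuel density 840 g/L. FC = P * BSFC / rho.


FC = P * BSFC / rho_fuel
   = 108 * 260 / 840
   = 28080 / 840
   = 33.43 L/h


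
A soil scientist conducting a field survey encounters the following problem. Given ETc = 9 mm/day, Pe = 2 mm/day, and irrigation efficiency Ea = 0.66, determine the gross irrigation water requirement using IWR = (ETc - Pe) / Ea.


IWR = (ETc - Pe) / Ea
    = (9 - 2) / 0.66
    = 7 / 0.66
    = 10.61 mm/day


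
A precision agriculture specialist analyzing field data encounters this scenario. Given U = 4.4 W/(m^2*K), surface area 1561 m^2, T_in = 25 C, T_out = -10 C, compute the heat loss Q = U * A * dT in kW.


dT = 25 - (-10) = 35 K
Q = U * A * dT
  = 4.4 * 1561 * 35
  = 240394 W = 240.39 kW


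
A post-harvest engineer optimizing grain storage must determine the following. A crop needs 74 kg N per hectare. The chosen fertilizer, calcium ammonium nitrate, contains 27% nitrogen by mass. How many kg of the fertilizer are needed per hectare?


Rate = N_required / (N_content / 100)
     = 74 / (27 / 100)
     = 74 / 0.27
     = 274.07 kg/ha


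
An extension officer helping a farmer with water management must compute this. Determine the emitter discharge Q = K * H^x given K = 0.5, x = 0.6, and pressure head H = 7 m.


Q = K * H^x
  = 0.5 * 7^0.6
  = 0.5 * 3.2141
  = 1.61 L/h


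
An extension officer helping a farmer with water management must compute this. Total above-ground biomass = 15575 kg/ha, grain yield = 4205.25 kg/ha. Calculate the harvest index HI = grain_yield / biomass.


HI = grain_yield / biomass
   = 4205.25 / 15575
   = 0.27


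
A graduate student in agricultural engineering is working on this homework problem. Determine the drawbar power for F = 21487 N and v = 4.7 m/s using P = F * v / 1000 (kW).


P = F * v / 1000
  = 21487 * 4.7 / 1000
  = 100988.90 / 1000
  = 100.99 kW


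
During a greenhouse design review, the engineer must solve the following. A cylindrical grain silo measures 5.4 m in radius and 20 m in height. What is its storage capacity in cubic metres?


V = pi * r^2 * h
  = pi * 5.4^2 * 20
  = pi * 29.16 * 20
  = 1832.18 m^3


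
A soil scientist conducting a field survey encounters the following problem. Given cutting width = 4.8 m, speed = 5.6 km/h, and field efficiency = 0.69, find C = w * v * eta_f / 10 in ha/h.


C = w * v * eta_f / 10
  = 4.8 * 5.6 * 0.69 / 10
  = 18.55 / 10
  = 1.85 ha/h


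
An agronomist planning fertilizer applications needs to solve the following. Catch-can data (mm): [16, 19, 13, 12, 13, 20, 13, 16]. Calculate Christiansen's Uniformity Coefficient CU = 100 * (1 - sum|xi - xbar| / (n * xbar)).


xbar = 122 / 8 = 15.250
sum|xi - xbar| = 20
CU = 100 * (1 - 20 / (8 * 15.250))
   = 100 * (1 - 0.1639)
   = 83.61%


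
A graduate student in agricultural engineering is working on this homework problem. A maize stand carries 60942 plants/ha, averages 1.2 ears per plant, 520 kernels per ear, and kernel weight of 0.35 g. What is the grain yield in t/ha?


Y = density * ears * kernels * kw
  = 60942 * 1.2 * 520 * 0.35 g/ha
  = 13309732.80 g/ha
  = 13309.73 kg/ha = 13.31 t/ha
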